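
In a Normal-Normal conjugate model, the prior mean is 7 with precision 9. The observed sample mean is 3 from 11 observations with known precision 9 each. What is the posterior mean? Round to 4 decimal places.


Posterior precision = tau0 + n*tau = 9 + 11*9 = 108
Posterior mean = (tau0*mu0 + n*tau*xbar) / posterior_precision
= (9*7 + 11*9*3) / 108
= 360 / 108 = 3.3333

3.3333


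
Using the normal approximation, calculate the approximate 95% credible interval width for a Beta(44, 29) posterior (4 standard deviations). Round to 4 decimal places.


Var(Beta) = 44*29/(73^2 * 74) = 0.0032
SD = 0.0569
Width ~ 4*SD = 0.2275

0.2275


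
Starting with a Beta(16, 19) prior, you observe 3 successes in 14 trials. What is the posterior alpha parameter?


For a Beta-Binomial conjugate model:
Posterior alpha = prior alpha + number of successes
= 16 + 3 = 19

19


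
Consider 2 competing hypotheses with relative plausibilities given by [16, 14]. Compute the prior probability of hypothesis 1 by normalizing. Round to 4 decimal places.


Sum of weights = 16 + 14 = 30
Normalized prior for H1 = 16 / 30
= 0.5333

0.5333


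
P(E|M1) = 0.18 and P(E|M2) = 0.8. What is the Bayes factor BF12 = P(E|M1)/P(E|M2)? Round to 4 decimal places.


Bayes factor BF12 = P(E|M1) / P(E|M2)
= 0.18 / 0.8
= 0.225

0.225


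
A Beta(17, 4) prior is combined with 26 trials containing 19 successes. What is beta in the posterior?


In conjugate updating:
beta_posterior = beta_prior + (n - k)
= 4 + (26 - 19)
= 4 + 7 = 11

11


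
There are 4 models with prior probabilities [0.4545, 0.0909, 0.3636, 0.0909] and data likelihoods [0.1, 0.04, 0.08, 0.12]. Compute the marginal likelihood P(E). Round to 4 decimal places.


P(E) = sum over models of P(M_i) * P(E|M_i)
= 0.4545*0.1 + 0.0909*0.04 + 0.3636*0.08 + 0.0909*0.12
= 0.0891

0.0891


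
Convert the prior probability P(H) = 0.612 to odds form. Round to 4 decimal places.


P(not H) = 1 - 0.612 = 0.388
Odds = 0.612 / 0.388 = 1.5773

1.5773


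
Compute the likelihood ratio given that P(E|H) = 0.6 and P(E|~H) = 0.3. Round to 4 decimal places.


LR = P(E|H) / P(E|~H)
= 0.6 / 0.3 = 2.0

2.0


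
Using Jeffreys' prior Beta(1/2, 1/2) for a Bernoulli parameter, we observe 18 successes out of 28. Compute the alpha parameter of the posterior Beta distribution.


Conjugate update: Beta(0.5 + k, 0.5 + n - k).
k = 18, n - k = 10
Posterior alpha = 0.5 + k = 0.5 + 18 = 18.5

18.5


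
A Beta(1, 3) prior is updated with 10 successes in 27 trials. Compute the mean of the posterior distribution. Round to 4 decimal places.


After update: Beta(11, 20)
Mean = 11 / (11 + 20) = 11 / 31
= 0.3548

0.3548


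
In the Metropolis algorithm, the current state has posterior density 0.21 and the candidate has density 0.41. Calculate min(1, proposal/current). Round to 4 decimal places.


Ratio = 0.41/0.21 = 1.9524
Acceptance probability = min(1, 1.9524)
= 1.0

1.0


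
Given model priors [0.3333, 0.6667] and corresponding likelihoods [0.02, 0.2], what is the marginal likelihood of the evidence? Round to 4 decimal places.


P(E) = sum_i P(M_i) P(E|M_i)
= 0.0067 + 0.1333
= 0.14

0.14


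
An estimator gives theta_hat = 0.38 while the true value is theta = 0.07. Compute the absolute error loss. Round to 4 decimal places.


The absolute error loss is |theta_hat - theta|
= |0.38 - 0.07|
= 0.31

0.31


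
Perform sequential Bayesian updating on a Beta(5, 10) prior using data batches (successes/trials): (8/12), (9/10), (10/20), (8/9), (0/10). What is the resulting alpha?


Accumulate successes: 35
Posterior alpha = prior alpha + sum of successes
= 5 + 35 = 40

40


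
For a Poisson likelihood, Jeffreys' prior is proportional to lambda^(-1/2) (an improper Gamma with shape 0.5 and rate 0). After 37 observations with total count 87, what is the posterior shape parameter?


Jeffreys' prior for Poisson is proportional to lambda^(-1/2).
Posterior is Gamma(0.5 + S, 0 + n) = Gamma(0.5 + 87, 37).
Posterior shape = 0.5 + S = 0.5 + 87 = 87.5

87.5


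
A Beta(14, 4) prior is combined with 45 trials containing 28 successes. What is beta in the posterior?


In conjugate updating:
beta_posterior = beta_prior + (n - k)
= 4 + (45 - 28)
= 4 + 17 = 21

21


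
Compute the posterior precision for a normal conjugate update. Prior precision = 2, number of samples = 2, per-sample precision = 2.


tau_post = tau_0 + n * tau
= 2 + 2 * 2 = 6

6


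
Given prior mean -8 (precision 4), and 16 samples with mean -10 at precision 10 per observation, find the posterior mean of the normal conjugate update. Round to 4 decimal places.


The posterior mean is a precision-weighted average of prior and data.
Post. prec. = 4 + 160 = 164
Post. mean = (-32 + -1600)/164 = -1632/164 = -9.9512

-9.9512


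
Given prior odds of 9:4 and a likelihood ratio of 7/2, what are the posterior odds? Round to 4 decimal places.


Posterior odds = prior odds * LR
Prior odds = 9/4 = 2.25
LR = 7/2 = 3.5
Posterior odds = 2.25 * 3.5 = 7.875

7.875


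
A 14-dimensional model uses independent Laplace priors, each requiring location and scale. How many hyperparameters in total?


Per parameter: 2 (location and scale).
Total = 14 * 2 = 28

28


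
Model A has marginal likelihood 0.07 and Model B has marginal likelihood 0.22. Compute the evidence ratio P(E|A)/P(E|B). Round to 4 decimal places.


Evidence ratio = P(E|A) / P(E|B)
= 0.07 / 0.22
= 0.3182

0.3182


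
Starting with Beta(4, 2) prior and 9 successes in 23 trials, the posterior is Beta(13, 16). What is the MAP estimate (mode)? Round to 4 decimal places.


The mode of Beta(a, b) when a > 1 and b > 1 is (a-1)/(a+b-2)
= (13 - 1) / (13 + 16 - 2)
= 12 / 27
= 0.4444

0.4444


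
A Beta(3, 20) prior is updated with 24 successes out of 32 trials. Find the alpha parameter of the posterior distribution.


In the Beta-Binomial conjugate update:
alpha_post = alpha_prior + successes
= 3 + 24
= 27

27


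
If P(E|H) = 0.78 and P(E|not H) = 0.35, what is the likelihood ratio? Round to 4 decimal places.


Likelihood ratio = P(E|H) / P(E|not H)
= 0.78 / 0.35
= 2.2286

2.2286


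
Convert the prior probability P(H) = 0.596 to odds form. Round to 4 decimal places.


P(not H) = 1 - 0.596 = 0.404
Odds = 0.596 / 0.404 = 1.4752

1.4752


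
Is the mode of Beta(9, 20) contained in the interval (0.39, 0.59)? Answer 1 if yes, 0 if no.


Mode = (a-1)/(a+b-2) = 8/27 = 0.2963
Interval: (0.39, 0.59)
Contains mode? 0

0


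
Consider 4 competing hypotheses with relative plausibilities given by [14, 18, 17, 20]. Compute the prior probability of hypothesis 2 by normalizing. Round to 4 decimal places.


Sum of weights = 14 + 18 + 17 + 20 = 69
Normalized prior for H2 = 18 / 69
= 0.2609

0.2609


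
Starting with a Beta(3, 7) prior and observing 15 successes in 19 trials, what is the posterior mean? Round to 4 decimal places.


Posterior parameters: alpha = 3 + 15 = 18
beta = 7 + 4 = 11
Posterior mean = alpha / (alpha + beta) = 18 / 29
= 0.6207

0.6207


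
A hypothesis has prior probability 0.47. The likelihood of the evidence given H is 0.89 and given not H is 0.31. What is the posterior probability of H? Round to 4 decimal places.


Using Bayes' theorem:
P(E) = 0.47 * 0.89 + 0.53 * 0.31
P(E) = 0.5826
P(H|E) = (0.47 * 0.89) / 0.5826 = 0.718

0.718


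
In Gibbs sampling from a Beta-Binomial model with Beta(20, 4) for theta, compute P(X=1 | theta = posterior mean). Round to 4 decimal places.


Posterior mean = alpha/(alpha+beta) = 20/24 = 0.8333
P(X=1|theta=mean) = theta = 0.8333

0.8333


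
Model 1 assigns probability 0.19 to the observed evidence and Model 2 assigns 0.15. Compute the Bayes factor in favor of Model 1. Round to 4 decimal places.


BF = P(data|M1) / P(data|M2)
= 0.19 / 0.15 = 1.2667

1.2667


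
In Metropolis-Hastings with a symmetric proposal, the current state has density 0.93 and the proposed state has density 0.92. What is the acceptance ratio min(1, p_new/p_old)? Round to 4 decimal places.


Ratio = p_new / p_old = 0.92 / 0.93 = 0.9892
Acceptance = min(1, 0.9892) = 0.9892

0.9892


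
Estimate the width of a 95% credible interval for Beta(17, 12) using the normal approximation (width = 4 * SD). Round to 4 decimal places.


For Beta(a,b): Var = ab/((a+b)^2(a+b+1))
Var = 0.0081, SD = 0.0899
Approximate 95% CI width = 4 * 0.0899 = 0.3597

0.3597


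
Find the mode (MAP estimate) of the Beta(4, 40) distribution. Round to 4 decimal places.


For Beta(a,b) with a,b > 1:
Mode = (a-1)/(a+b-2) = (4-1)/(44-2)
= 3/42 = 0.0714

0.0714


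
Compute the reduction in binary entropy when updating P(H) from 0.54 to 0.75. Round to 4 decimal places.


H_before = -p*log2(p) - (1-p)*log2(1-p) for p=0.54: 0.9954
H_after for p=0.75: 0.8113
Reduction = 0.9954 - 0.8113 = 0.1841

0.1841


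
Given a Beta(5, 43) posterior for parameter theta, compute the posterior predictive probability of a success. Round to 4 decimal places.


For a Beta-Bernoulli model, the predictive probability is the mean:
P(success) = 5/(5+43) = 5/48 = 0.1042

0.1042


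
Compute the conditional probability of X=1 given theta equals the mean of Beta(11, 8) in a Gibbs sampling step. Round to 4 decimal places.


Mean of Beta(11, 8) = 0.5789
P(X=1 | theta=0.5789) = 0.5789

0.5789


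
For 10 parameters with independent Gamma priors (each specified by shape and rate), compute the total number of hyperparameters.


A Gamma prior has 2 hyperparameters per parameter.
Total = 10 * 2 = 20

20


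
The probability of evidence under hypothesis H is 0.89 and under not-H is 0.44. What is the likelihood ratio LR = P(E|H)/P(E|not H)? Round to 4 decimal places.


LR = 0.89 / 0.44
= 2.0227

2.0227


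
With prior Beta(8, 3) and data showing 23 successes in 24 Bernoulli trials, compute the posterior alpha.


Conjugate update: alpha_posterior = alpha_prior + k
= 8 + 23 = 31

31


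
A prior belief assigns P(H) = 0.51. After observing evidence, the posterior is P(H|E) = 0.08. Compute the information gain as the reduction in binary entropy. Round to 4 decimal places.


H(prior) = -0.51*log2(0.51) - 0.49*log2(0.49)
= 0.9997
H(post) = -0.08*log2(0.08) - 0.92*log2(0.92)
= 0.4022
IG = 0.9997 - 0.4022 = 0.5975

0.5975


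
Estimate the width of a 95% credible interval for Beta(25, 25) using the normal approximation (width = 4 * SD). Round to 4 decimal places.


For Beta(a,b): Var = ab/((a+b)^2(a+b+1))
Var = 0.0049, SD = 0.07
Approximate 95% CI width = 4 * 0.07 = 0.2801

0.2801


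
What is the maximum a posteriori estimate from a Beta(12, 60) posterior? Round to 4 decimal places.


The MAP estimate equals the mode of the distribution.
Mode of Beta(a,b) = (a-1)/(a+b-2)
= 11/70
= 0.1571

0.1571


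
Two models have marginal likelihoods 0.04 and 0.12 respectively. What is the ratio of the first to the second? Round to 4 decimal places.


Evidence ratio = 0.04 / 0.12
= 0.3333

0.3333


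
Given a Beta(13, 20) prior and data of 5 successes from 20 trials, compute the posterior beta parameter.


Number of failures = 20 - 5 = 15
Posterior beta = 20 + 15 = 35

35


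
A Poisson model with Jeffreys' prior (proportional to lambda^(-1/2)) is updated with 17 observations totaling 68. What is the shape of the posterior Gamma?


Posterior = Gamma(0.5 + S, n)
= Gamma(0.5 + 68, 17)
Posterior shape = 0.5 + S = 0.5 + 68 = 68.5

68.5


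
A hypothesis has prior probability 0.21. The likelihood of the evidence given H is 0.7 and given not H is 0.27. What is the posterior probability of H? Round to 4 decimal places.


Using Bayes' theorem:
P(E) = 0.21 * 0.7 + 0.79 * 0.27
P(E) = 0.3603
P(H|E) = (0.21 * 0.7) / 0.3603 = 0.408

0.408


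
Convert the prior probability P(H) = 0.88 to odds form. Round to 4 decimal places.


P(not H) = 1 - 0.88 = 0.12
Odds = 0.88 / 0.12 = 7.3333

7.3333


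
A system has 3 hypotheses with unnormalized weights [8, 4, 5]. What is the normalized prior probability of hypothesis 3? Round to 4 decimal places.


The normalized prior is the weight divided by the total.
Total weight = 17
P(H3) = 5 / 17 = 0.2941

0.2941


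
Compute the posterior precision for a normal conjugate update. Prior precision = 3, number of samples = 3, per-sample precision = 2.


tau_post = tau_0 + n * tau
= 3 + 3 * 2 = 9

9


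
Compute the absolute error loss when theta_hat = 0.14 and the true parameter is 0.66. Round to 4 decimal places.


L = |theta_hat - theta_true|
= |0.14 - 0.66| = 0.52

0.52


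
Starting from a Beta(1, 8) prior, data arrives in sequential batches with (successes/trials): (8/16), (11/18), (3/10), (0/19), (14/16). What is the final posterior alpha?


In sequential Bayesian updating, we sum all successes.
Total successes = 36
Final alpha = 1 + 36 = 37

37


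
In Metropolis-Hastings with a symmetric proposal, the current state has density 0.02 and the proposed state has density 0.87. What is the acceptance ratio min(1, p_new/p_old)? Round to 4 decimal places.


Ratio = p_new / p_old = 0.87 / 0.02 = 43.5
Acceptance = min(1, 43.5) = 1.0

1.0


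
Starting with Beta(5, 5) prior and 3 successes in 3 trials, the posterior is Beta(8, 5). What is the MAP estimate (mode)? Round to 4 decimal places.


The mode of Beta(a, b) when a > 1 and b > 1 is (a-1)/(a+b-2)
= (8 - 1) / (8 + 5 - 2)
= 7 / 11
= 0.6364

0.6364


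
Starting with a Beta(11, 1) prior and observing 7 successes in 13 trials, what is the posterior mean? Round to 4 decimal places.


Posterior parameters: alpha = 11 + 7 = 18
beta = 1 + 6 = 7
Posterior mean = alpha / (alpha + beta) = 18 / 25
= 0.72

0.72


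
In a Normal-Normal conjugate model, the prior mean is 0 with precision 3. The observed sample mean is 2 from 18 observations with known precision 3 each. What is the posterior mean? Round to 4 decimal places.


Posterior precision = tau0 + n*tau = 3 + 18*3 = 57
Posterior mean = (tau0*mu0 + n*tau*xbar) / posterior_precision
= (3*0 + 18*3*2) / 57
= 108 / 57 = 1.8947

1.8947


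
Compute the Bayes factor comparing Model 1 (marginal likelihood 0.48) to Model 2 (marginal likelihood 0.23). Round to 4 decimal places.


BF12 = marginal likelihood of M1 / marginal likelihood of M2
= 0.48/0.23
= 2.087

2.087


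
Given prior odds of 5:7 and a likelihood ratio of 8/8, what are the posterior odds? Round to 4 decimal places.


Posterior odds = prior odds * LR
Prior odds = 5/7 = 0.7143
LR = 8/8 = 1.0
Posterior odds = 0.7143 * 1.0 = 0.7143

0.7143


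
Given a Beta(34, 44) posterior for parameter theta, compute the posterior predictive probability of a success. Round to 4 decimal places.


For a Beta-Bernoulli model, the predictive probability is the mean:
P(success) = 34/(34+44) = 34/78 = 0.4359

0.4359


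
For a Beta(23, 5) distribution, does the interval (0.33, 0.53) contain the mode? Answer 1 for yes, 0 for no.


Mode of Beta(a,b) = (a-1)/(a+b-2)
= (23-1)/(23+5-2) = 0.8462
Check: 0.33 <= 0.8462 <= 0.53?
Result: 0

0


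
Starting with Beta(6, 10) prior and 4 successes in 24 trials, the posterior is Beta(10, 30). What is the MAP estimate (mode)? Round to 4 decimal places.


The mode of Beta(a, b) when a > 1 and b > 1 is (a-1)/(a+b-2)
= (10 - 1) / (10 + 30 - 2)
= 9 / 38
= 0.2368

0.2368


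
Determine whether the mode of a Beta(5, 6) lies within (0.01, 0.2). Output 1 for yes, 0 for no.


First find the mode: (a-1)/(a+b-2) = 0.4444
Is 0.4444 in (0.01, 0.2)? 0

0


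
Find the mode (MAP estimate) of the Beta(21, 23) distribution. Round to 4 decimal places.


For Beta(a,b) with a,b > 1:
Mode = (a-1)/(a+b-2) = (21-1)/(44-2)
= 20/42 = 0.4762

0.4762


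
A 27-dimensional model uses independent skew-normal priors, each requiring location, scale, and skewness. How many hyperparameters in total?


Per parameter: 3 (location, scale, and skewness).
Total = 27 * 3 = 81

81


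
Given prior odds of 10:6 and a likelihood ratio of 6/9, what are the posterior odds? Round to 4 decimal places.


Posterior odds = prior odds * LR
Prior odds = 10/6 = 1.6667
LR = 6/9 = 0.6667
Posterior odds = 1.6667 * 0.6667 = 1.1111

1.1111


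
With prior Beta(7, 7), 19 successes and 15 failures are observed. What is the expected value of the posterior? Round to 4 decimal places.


Posterior = Beta(26, 22)
E[theta] = alpha/(alpha+beta)
= 26/48 = 0.5417

0.5417


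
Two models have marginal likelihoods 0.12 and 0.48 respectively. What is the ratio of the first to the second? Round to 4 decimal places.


Evidence ratio = 0.12 / 0.48
= 0.25

0.25


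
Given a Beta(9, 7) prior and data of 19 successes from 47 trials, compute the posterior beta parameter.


Number of failures = 47 - 19 = 28
Posterior beta = 7 + 28 = 35

35


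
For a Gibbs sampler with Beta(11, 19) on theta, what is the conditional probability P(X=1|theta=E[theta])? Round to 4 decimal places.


E[theta] = 11/(11+19) = 0.3667
P(X=1|theta) = theta = 0.3667

0.3667


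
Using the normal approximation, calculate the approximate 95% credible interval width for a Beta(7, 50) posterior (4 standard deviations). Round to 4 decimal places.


Var(Beta) = 7*50/(57^2 * 58) = 0.0019
SD = 0.0431
Width ~ 4*SD = 0.1724

0.1724


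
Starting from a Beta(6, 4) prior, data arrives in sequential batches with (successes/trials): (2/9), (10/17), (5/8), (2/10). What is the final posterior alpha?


In sequential Bayesian updating, we sum all successes.
Total successes = 19
Final alpha = 6 + 19 = 25

25


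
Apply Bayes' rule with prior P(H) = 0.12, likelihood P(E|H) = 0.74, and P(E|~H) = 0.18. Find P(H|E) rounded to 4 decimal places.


Step 1: Compute marginal P(E) = P(E|H)P(H) + P(E|~H)P(~H)
= 0.74*0.12 + 0.18*0.88 = 0.2472
Step 2: P(H|E) = P(E|H)P(H)/P(E) = 0.0888/0.2472
= 0.3592

0.3592


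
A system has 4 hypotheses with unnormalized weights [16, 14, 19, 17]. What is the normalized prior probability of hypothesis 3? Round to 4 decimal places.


The normalized prior is the weight divided by the total.
Total weight = 66
P(H3) = 19 / 66 = 0.2879

0.2879


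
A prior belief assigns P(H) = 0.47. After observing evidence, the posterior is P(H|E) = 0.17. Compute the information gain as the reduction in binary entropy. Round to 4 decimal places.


H(prior) = -0.47*log2(0.47) - 0.53*log2(0.53)
= 0.9974
H(post) = -0.17*log2(0.17) - 0.83*log2(0.83)
= 0.6577
IG = 0.9974 - 0.6577 = 0.3397

0.3397


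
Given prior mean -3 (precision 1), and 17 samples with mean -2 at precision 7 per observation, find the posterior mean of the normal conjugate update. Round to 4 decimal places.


The posterior mean is a precision-weighted average of prior and data.
Post. prec. = 1 + 119 = 120
Post. mean = (-3 + -238)/120 = -241/120 = -2.0083

-2.0083


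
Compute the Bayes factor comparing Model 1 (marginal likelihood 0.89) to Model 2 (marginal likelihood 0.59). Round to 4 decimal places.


BF12 = marginal likelihood of M1 / marginal likelihood of M2
= 0.89/0.59
= 1.5085

1.5085


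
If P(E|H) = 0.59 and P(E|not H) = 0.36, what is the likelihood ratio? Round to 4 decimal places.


Likelihood ratio = P(E|H) / P(E|not H)
= 0.59 / 0.36
= 1.6389

1.6389


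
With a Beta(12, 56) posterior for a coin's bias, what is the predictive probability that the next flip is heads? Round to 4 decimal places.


The predictive probability equals the posterior mean.
P(next = heads) = alpha / (alpha + beta)
= 12 / 68 = 0.1765

0.1765


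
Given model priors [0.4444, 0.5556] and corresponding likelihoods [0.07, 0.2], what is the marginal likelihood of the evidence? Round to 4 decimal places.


P(E) = sum_i P(M_i) P(E|M_i)
= 0.0311 + 0.1111
= 0.1422

0.1422


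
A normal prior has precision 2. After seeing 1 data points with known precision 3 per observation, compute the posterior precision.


In the conjugate normal model, precisions add:
tau_posterior = tau_prior + n * tau_data
= 2 + 1*3 = 5

5


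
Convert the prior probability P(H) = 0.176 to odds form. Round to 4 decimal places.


P(not H) = 1 - 0.176 = 0.824
Odds = 0.176 / 0.824 = 0.2136

0.2136


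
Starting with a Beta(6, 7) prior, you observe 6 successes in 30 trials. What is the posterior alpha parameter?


For a Beta-Binomial conjugate model:
Posterior alpha = prior alpha + number of successes
= 6 + 6 = 12

12


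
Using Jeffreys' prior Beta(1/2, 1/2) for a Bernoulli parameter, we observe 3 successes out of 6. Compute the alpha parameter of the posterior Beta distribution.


Conjugate update: Beta(0.5 + k, 0.5 + n - k).
k = 3, n - k = 3
Posterior alpha = 0.5 + k = 0.5 + 3 = 3.5

3.5


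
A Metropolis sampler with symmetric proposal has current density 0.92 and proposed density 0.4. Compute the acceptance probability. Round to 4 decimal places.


For symmetric proposals, acceptance = min(1, pi(x*)/pi(x))
= min(1, 0.4/0.92)
= min(1, 0.4348) = 0.4348

0.4348


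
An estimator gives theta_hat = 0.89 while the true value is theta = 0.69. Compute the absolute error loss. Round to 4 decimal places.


The absolute error loss is |theta_hat - theta|
= |0.89 - 0.69|
= 0.2

0.2


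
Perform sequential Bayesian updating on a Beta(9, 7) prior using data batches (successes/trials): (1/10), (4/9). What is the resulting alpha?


Accumulate successes: 5
Posterior alpha = prior alpha + sum of successes
= 9 + 5 = 14

14


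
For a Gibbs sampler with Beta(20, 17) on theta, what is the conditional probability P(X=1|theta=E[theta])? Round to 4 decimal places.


E[theta] = 20/(20+17) = 0.5405
P(X=1|theta) = theta = 0.5405

0.5405


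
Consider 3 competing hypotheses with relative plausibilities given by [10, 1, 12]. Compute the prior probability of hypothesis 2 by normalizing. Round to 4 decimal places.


Sum of weights = 10 + 1 + 12 = 23
Normalized prior for H2 = 1 / 23
= 0.0435

0.0435


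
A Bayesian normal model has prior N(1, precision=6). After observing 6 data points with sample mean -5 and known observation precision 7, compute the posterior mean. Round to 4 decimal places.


Posterior mean = (prior_precision * prior_mean + n * data_precision * data_mean) / (prior_precision + n * data_precision)
Numerator = 6*1 + 6*7*-5 = -204
Denominator = 6 + 6*7 = 48
Posterior mean = -4.25

-4.25


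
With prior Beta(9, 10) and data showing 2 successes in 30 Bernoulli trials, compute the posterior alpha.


Conjugate update: alpha_posterior = alpha_prior + k
= 9 + 2 = 11

11


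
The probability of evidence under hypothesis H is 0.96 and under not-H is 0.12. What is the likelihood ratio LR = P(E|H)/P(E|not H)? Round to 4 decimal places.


LR = 0.96 / 0.12
= 8.0

8.0


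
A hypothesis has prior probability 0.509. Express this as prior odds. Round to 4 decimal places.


Odds = P(H) / P(not H) = 0.509 / 0.491
= 1.0367

1.0367


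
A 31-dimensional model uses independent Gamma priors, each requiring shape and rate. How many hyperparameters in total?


Per parameter: 2 (shape and rate).
Total = 31 * 2 = 62

62


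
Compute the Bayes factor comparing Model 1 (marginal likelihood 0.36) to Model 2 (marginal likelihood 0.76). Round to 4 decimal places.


BF12 = marginal likelihood of M1 / marginal likelihood of M2
= 0.36/0.76
= 0.4737

0.4737


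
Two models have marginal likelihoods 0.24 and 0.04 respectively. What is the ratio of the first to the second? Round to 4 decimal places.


Evidence ratio = 0.24 / 0.04
= 6.0

6.0


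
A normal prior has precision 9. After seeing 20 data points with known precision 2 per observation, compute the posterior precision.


In the conjugate normal model, precisions add:
tau_posterior = tau_prior + n * tau_data
= 9 + 20*2 = 49

49


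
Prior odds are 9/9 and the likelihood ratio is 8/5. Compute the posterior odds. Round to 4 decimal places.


Posterior odds = prior odds * likelihood ratio
= (9/9) * (8/5)
= 72 / 45
= 1.6

1.6


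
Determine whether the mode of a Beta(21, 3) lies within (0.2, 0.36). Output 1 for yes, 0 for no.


First find the mode: (a-1)/(a+b-2) = 0.9091
Is 0.9091 in (0.2, 0.36)? 0

0


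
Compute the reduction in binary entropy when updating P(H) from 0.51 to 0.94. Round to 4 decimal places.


H_before = -p*log2(p) - (1-p)*log2(1-p) for p=0.51: 0.9997
H_after for p=0.94: 0.3274
Reduction = 0.9997 - 0.3274 = 0.6723

0.6723


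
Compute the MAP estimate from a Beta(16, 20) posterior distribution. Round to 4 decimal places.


MAP = mode of Beta distribution
= (alpha - 1)/(alpha + beta - 2)
= (16-1)/(16+20-2)
= 15/34 = 0.4412

0.4412


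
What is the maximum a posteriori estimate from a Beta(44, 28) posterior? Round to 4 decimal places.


The MAP estimate equals the mode of the distribution.
Mode of Beta(a,b) = (a-1)/(a+b-2)
= 43/70
= 0.6143

0.6143


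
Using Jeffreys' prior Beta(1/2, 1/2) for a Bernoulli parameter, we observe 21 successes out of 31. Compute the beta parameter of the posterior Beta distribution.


Conjugate update: Beta(0.5 + k, 0.5 + n - k).
k = 21, n - k = 10
Posterior beta = 0.5 + (n - k) = 0.5 + 10 = 10.5

10.5


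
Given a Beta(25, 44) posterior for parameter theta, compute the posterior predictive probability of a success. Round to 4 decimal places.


For a Beta-Bernoulli model, the predictive probability is the mean:
P(success) = 25/(25+44) = 25/69 = 0.3623

0.3623


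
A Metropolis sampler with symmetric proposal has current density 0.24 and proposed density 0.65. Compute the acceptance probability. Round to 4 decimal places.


For symmetric proposals, acceptance = min(1, pi(x*)/pi(x))
= min(1, 0.65/0.24)
= min(1, 2.7083) = 1.0

1.0


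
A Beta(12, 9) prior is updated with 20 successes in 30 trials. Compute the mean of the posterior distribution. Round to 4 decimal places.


After update: Beta(32, 19)
Mean = 32 / (32 + 19) = 32 / 51
= 0.6275

0.6275


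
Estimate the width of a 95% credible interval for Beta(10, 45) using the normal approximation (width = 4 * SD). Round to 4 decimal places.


For Beta(a,b): Var = ab/((a+b)^2(a+b+1))
Var = 0.0027, SD = 0.0515
Approximate 95% CI width = 4 * 0.0515 = 0.2062

0.2062


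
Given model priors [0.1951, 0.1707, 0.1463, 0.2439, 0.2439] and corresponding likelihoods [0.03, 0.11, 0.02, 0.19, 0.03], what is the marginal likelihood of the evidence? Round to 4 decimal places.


P(E) = sum_i P(M_i) P(E|M_i)
= 0.0059 + 0.0188 + 0.0029 + 0.0463 + 0.0073
= 0.0812

0.0812


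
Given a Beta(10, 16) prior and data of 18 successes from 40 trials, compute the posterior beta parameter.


Number of failures = 40 - 18 = 22
Posterior beta = 16 + 22 = 38

38


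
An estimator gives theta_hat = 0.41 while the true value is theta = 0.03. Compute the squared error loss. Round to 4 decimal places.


The squared error loss is (theta_hat - theta)^2
= (0.41 - 0.03)^2
= (0.38)^2 = 0.1444

0.1444


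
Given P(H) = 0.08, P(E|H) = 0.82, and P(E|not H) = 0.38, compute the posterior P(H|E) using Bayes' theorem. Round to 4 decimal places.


By Bayes' theorem: P(H|E) = P(E|H)*P(H) / P(E)
P(E) = P(E|H)*P(H) + P(E|not H)*P(not H)
P(E) = 0.82*0.08 + 0.38*0.92 = 0.4152
P(H|E) = 0.82*0.08 / 0.4152 = 0.158

0.158


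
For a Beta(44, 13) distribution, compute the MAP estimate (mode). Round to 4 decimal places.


MAP = mode = (a-1)/(a+b-2)
= (44-1)/(44+13-2)
= 43/55 = 0.7818

0.7818


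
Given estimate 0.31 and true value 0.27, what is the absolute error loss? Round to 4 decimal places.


Absolute error = |estimate - true|
= |0.04| = 0.04

0.04


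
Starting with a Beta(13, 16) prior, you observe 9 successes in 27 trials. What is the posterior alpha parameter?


For a Beta-Binomial conjugate model:
Posterior alpha = prior alpha + number of successes
= 13 + 9 = 22

22


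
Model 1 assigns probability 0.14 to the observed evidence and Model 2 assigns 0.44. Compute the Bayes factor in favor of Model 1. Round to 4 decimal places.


BF = P(data|M1) / P(data|M2)
= 0.14 / 0.44 = 0.3182

0.3182


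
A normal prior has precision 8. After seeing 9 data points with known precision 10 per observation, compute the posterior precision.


In the conjugate normal model, precisions add:
tau_posterior = tau_prior + n * tau_data
= 8 + 9*10 = 98

98


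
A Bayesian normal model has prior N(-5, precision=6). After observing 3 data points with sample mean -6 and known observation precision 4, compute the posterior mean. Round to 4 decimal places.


Posterior mean = (prior_precision * prior_mean + n * data_precision * data_mean) / (prior_precision + n * data_precision)
Numerator = 6*-5 + 3*4*-6 = -102
Denominator = 6 + 3*4 = 18
Posterior mean = -5.6667

-5.6667


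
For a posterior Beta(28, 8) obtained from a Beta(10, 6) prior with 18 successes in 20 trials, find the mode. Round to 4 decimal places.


Mode = (alpha - 1) / (alpha + beta - 2)
= 27 / 34
= 0.7941

0.7941


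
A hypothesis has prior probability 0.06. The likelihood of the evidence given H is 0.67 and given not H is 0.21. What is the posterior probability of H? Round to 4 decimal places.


Using Bayes' theorem:
P(E) = 0.06 * 0.67 + 0.94 * 0.21
P(E) = 0.2376
P(H|E) = (0.06 * 0.67) / 0.2376 = 0.1692

0.1692


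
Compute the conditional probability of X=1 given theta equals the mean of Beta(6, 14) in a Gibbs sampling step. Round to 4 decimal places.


Mean of Beta(6, 14) = 0.3
P(X=1 | theta=0.3) = 0.3

0.3


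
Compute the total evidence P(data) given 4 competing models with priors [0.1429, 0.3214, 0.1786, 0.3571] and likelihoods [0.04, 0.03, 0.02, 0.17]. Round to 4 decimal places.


Marginal likelihood = sum P(model_i) * P(data|model_i)
Model 1: 0.1429 * 0.04 = 0.0057
Model 2: 0.3214 * 0.03 = 0.0096
Model 3: 0.1786 * 0.02 = 0.0036
Model 4: 0.3571 * 0.17 = 0.0607
Total = 0.0796

0.0796


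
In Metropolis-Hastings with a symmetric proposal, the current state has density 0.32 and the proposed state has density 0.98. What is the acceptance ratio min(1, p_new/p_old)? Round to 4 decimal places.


Ratio = p_new / p_old = 0.98 / 0.32 = 3.0625
Acceptance = min(1, 3.0625) = 1.0

1.0


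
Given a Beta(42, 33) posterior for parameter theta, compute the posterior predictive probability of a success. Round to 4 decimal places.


For a Beta-Bernoulli model, the predictive probability is the mean:
P(success) = 42/(42+33) = 42/75 = 0.56

0.56


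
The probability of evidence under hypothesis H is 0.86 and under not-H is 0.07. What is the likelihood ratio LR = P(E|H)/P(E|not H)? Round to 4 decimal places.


LR = 0.86 / 0.07
= 12.2857

12.2857


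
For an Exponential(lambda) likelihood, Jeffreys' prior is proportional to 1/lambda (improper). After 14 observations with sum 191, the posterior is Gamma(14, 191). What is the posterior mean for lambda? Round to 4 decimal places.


Posterior = Gamma(n, sum_x) = Gamma(14, 191)
Posterior mean = shape/rate = 14/191
= 0.0733

0.0733


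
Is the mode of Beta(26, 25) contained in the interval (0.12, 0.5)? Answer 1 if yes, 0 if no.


Mode = (a-1)/(a+b-2) = 25/49 = 0.5102
Interval: (0.12, 0.5)
Contains mode? 0

0


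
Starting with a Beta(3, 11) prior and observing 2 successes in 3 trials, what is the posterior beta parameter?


Posterior beta = prior beta + failures
Failures = 3 - 2 = 1
beta_post = 11 + 1 = 12

12


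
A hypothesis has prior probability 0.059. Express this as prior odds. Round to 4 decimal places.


Odds = P(H) / P(not H) = 0.059 / 0.941
= 0.0627

0.0627


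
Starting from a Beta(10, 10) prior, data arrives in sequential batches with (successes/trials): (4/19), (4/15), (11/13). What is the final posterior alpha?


In sequential Bayesian updating, we sum all successes.
Total successes = 19
Final alpha = 10 + 19 = 29

29


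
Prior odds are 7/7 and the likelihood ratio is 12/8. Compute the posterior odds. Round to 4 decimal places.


Posterior odds = prior odds * likelihood ratio
= (7/7) * (12/8)
= 84 / 56
= 1.5

1.5


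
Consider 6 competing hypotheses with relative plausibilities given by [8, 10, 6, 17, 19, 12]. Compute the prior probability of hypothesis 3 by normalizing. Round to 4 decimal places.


Sum of weights = 8 + 10 + 6 + 17 + 19 + 12 = 72
Normalized prior for H3 = 6 / 72
= 0.0833

0.0833


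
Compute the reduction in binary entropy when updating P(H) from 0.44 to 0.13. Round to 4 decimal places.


H_before = -p*log2(p) - (1-p)*log2(1-p) for p=0.44: 0.9896
H_after for p=0.13: 0.5574
Reduction = 0.9896 - 0.5574 = 0.4321

0.4321


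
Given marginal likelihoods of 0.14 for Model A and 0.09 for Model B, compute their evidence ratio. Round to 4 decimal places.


Ratio = ML(A) / ML(B) = 0.14/0.09
= 1.5556

1.5556


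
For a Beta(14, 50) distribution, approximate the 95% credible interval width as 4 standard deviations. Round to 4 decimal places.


Variance of Beta(a,b) = ab / ((a+b)^2 * (a+b+1))
= 14*50 / ((64)^2 * 65)
= 0.0026
SD = sqrt(0.0026) = 0.0513
Width = 4 * SD = 0.2051

0.2051


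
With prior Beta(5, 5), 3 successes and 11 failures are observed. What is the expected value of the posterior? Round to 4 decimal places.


Posterior = Beta(8, 16)
E[theta] = alpha/(alpha+beta)
= 8/24 = 0.3333

0.3333


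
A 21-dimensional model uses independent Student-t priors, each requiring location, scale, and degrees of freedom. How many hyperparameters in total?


Per parameter: 3 (location, scale, and degrees of freedom).
Total = 21 * 3 = 63

63


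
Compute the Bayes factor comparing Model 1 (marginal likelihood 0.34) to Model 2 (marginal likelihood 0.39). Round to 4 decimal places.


BF12 = marginal likelihood of M1 / marginal likelihood of M2
= 0.34/0.39
= 0.8718

0.8718


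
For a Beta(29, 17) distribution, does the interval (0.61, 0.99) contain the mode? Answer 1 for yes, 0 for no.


Mode of Beta(a,b) = (a-1)/(a+b-2)
= (29-1)/(29+17-2) = 0.6364
Check: 0.61 <= 0.6364 <= 0.99?
Result: 1

1


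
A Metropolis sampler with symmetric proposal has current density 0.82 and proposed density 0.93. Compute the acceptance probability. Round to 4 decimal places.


For symmetric proposals, acceptance = min(1, pi(x*)/pi(x))
= min(1, 0.93/0.82)
= min(1, 1.1341) = 1.0

1.0


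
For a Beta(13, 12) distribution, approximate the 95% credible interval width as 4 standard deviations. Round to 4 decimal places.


Variance of Beta(a,b) = ab / ((a+b)^2 * (a+b+1))
= 13*12 / ((25)^2 * 26)
= 0.0096
SD = sqrt(0.0096) = 0.098
Width = 4 * SD = 0.3919

0.3919


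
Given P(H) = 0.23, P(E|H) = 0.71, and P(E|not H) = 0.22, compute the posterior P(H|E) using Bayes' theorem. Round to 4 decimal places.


By Bayes' theorem: P(H|E) = P(E|H)*P(H) / P(E)
P(E) = P(E|H)*P(H) + P(E|not H)*P(not H)
P(E) = 0.71*0.23 + 0.22*0.77 = 0.3327
P(H|E) = 0.71*0.23 / 0.3327 = 0.4908

0.4908


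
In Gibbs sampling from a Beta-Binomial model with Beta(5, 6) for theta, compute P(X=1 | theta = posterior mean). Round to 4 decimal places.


Posterior mean = alpha/(alpha+beta) = 5/11 = 0.4545
P(X=1|theta=mean) = theta = 0.4545

0.4545


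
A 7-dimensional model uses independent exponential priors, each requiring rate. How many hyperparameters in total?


Per parameter: 1 (rate).
Total = 7 * 1 = 7

7


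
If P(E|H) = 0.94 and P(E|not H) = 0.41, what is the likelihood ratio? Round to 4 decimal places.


Likelihood ratio = P(E|H) / P(E|not H)
= 0.94 / 0.41
= 2.2927

2.2927


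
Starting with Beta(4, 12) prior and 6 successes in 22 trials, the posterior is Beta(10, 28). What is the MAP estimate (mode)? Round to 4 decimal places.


The mode of Beta(a, b) when a > 1 and b > 1 is (a-1)/(a+b-2)
= (10 - 1) / (10 + 28 - 2)
= 9 / 36
= 0.25

0.25


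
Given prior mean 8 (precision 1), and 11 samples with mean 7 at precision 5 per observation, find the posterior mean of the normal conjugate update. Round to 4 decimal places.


The posterior mean is a precision-weighted average of prior and data.
Post. prec. = 1 + 55 = 56
Post. mean = (8 + 385)/56 = 393/56 = 7.0179

7.0179


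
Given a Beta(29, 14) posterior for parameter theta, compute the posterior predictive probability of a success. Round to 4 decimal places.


For a Beta-Bernoulli model, the predictive probability is the mean:
P(success) = 29/(29+14) = 29/43 = 0.6744

0.6744


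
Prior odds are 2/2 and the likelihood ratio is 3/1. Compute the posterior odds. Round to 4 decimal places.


Posterior odds = prior odds * likelihood ratio
= (2/2) * (3/1)
= 6 / 2
= 3.0

3.0


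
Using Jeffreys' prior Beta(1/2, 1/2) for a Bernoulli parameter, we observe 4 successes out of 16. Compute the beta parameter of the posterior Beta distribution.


Conjugate update: Beta(0.5 + k, 0.5 + n - k).
k = 4, n - k = 12
Posterior beta = 0.5 + (n - k) = 0.5 + 12 = 12.5

12.5


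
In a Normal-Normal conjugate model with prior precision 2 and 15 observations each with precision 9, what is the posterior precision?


Posterior precision = prior precision + n * observation precision
= 2 + 15 * 9
= 2 + 135 = 137

137


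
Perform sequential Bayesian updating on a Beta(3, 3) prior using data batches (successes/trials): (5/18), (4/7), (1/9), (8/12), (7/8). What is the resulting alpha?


Accumulate successes: 25
Posterior alpha = prior alpha + sum of successes
= 3 + 25 = 28

28


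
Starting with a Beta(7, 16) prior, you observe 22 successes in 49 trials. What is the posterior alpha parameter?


For a Beta-Binomial conjugate model:
Posterior alpha = prior alpha + number of successes
= 7 + 22 = 29

29


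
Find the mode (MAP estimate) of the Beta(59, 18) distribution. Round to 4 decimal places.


For Beta(a,b) with a,b > 1:
Mode = (a-1)/(a+b-2) = (59-1)/(77-2)
= 58/75 = 0.7733

0.7733


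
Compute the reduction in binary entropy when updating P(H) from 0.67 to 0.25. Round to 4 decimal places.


H_before = -p*log2(p) - (1-p)*log2(1-p) for p=0.67: 0.9149
H_after for p=0.25: 0.8113
Reduction = 0.9149 - 0.8113 = 0.1036

0.1036


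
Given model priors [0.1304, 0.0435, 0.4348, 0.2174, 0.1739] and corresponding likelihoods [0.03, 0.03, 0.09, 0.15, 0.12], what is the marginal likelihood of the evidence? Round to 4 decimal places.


P(E) = sum_i P(M_i) P(E|M_i)
= 0.0039 + 0.0013 + 0.0391 + 0.0326 + 0.0209
= 0.0978

0.0978


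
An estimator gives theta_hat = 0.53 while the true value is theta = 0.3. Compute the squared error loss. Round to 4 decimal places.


The squared error loss is (theta_hat - theta)^2
= (0.53 - 0.3)^2
= (0.23)^2 = 0.0529

0.0529


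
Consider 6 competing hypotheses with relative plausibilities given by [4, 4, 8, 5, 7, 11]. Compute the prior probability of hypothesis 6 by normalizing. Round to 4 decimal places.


Sum of weights = 4 + 4 + 8 + 5 + 7 + 11 = 39
Normalized prior for H6 = 11 / 39
= 0.2821

0.2821


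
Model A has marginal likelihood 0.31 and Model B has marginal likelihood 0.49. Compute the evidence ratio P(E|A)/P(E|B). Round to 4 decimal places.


Evidence ratio = P(E|A) / P(E|B)
= 0.31 / 0.49
= 0.6327

0.6327


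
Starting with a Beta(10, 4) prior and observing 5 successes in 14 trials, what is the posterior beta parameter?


Posterior beta = prior beta + failures
Failures = 14 - 5 = 9
beta_post = 4 + 9 = 13

13


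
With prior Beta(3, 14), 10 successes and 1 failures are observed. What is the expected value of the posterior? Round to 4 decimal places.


Posterior = Beta(13, 15)
E[theta] = alpha/(alpha+beta)
= 13/28 = 0.4643

0.4643


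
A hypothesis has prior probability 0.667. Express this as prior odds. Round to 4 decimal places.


Odds = P(H) / P(not H) = 0.667 / 0.333
= 2.003

2.003


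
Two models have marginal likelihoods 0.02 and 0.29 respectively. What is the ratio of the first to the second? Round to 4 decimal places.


Evidence ratio = 0.02 / 0.29
= 0.069

0.069
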